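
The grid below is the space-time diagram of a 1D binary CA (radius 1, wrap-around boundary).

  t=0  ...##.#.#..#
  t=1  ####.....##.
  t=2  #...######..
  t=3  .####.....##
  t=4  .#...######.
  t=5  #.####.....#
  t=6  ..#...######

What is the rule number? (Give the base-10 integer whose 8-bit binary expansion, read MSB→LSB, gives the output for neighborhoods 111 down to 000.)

  ###|.  b7=0 t=1,i=1
  ##.|.  b6=0 t=0,i=4
  #.#|.  b5=0 t=0,i=5
  #..|#  b4=1 t=0,i=0
  .##|#  b3=1 t=0,i=3
  .#.|.  b2=0 t=0,i=6
  ..#|#  b1=1 t=0,i=2
  ...|#  b0=1 t=0,i=1
  bits 00011011 = 27

27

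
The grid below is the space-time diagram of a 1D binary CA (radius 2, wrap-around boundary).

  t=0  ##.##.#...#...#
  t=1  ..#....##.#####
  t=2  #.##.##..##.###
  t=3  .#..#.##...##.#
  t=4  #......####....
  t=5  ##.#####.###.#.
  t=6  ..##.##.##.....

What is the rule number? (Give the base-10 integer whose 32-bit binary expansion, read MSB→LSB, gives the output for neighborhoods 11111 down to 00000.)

3682735515

  [31] ##### => #  t=1,i=12
  [30] ####. => #  t=1,i=13
  [29] ###.# => .  t=0,i=1
  [28] ###.. => #  t=1,i=14
  [27] ##.## => #  t=0,i=2
  [26] ##.#. => .  t=0,i=5
  [25] ##..# => #  t=1,i=0
  [24] ##... => #  t=3,i=8
  [23] #.### => #  t=1,i=10
  [22] #.##. => .  t=0,i=3
  [21] #.#.# => .  t=3,i=14
  [20] #.#.. => .  t=0,i=6
  [19] #..## => .  t=2,i=8
  [18] #..#. => .  t=1,i=1
  [17] #...# => #  t=0,i=8
  [16] #.... => .  t=1,i=4
  [15] .#### => .  t=1,i=11
  [14] .###. => .  t=0,i=0
  [13] .##.# => .  t=0,i=4
  [12] .##.. => #  t=2,i=6
  [11] .#.## => .  t=3,i=5
  [10] .#.#. => #  t=3,i=0
  [9] .#..# => .  t=3,i=2
  [8] .#... => #  t=0,i=7
  [7] ..### => #  t=0,i=14
  [6] ..##. => .  t=1,i=7
  [5] ..#.# => .  t=3,i=4
  [4] ..#.. => #  t=0,i=10
  [3] ...## => #  t=0,i=13
  [2] ...#. => .  t=0,i=9
  [1] ....# => #  t=1,i=5
  [0] ..... => #  t=4,i=3
  bits 11011011100000100001010110011011 = 3682735515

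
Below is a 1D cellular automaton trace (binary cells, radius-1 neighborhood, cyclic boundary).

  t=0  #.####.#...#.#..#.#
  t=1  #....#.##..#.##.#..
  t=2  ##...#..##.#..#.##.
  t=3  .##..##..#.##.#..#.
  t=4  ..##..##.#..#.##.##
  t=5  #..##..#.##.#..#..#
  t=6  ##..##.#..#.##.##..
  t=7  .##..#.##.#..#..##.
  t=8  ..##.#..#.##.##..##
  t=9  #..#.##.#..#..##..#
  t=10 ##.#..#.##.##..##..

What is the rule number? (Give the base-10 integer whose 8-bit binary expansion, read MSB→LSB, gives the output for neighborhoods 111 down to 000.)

  [7] ### => .  t=0,i=3
  [6] ##. => #  t=0,i=0
  [5] #.# => .  t=0,i=1
  [4] #.. => #  t=0,i=8
  [3] .## => .  t=0,i=2
  [2] .#. => #  t=0,i=7
  [1] ..# => .  t=0,i=10
  [0] ... => .  t=0,i=9
  bits 01010100 = 84

84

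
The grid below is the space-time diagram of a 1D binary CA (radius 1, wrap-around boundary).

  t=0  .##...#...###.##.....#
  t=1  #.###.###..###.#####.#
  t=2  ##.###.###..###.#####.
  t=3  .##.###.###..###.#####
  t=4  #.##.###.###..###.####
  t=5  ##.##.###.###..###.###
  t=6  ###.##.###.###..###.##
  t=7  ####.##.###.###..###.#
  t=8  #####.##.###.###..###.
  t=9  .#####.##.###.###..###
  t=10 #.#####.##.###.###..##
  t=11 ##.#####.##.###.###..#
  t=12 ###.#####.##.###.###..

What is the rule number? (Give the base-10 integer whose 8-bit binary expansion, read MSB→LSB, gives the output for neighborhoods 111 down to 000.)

  ###|#  b7=1 t=0,i=11
  ##.|#  b6=1 t=0,i=2
  #.#|#  b5=1 t=0,i=0
  #..|#  b4=1 t=0,i=3
  .##|.  b3=0 t=0,i=1
  .#.|#  b2=1 t=0,i=6
  ..#|.  b1=0 t=0,i=5
  ...|#  b0=1 t=0,i=4
  bits 11110101 = 245

245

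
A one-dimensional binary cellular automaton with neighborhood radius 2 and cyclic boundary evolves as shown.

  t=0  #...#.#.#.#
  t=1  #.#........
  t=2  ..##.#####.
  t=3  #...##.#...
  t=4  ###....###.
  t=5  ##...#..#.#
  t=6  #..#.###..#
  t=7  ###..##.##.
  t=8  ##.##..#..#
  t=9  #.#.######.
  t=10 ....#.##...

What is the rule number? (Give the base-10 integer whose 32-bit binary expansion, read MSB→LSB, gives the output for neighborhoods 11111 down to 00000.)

  nb #####: next=#  (t=2,i=7, bit31=1)
  nb ####.: next=.  (t=2,i=8, bit30=0)
  nb ###.#: next=.  (t=4,i=9, bit29=0)
  nb ###..: next=.  (t=2,i=9, bit28=0)
  nb ##.##: next=#  (t=2,i=4, bit27=1)
  nb ##.#.: next=.  (t=3,i=6, bit26=0)
  nb ##..#: next=#  (t=6,i=1, bit25=1)
  nb ##...: next=.  (t=0,i=1, bit24=0)
  nb #.###: next=#  (t=2,i=5, bit23=1)
  nb #.##.: next=.  (t=0,i=10, bit22=0)
  nb #.#.#: next=.  (t=0,i=6, bit21=0)
  nb #.#..: next=#  (t=1,i=2, bit20=1)
  nb #..##: next=#  (t=6,i=9, bit19=1)
  nb #..#.: next=#  (t=5,i=7, bit18=1)
  nb #...#: next=#  (t=0,i=2, bit17=1)
  nb #....: next=.  (t=1,i=4, bit16=0)
  nb .####: next=.  (t=2,i=6, bit15=0)
  nb .###.: next=#  (t=4,i=1, bit14=1)
  nb .##.#: next=.  (t=2,i=3, bit13=0)
  nb .##..: next=#  (t=0,i=0, bit12=1)
  nb .#.##: next=.  (t=0,i=9, bit11=0)
  nb .#.#.: next=.  (t=0,i=5, bit10=0)
  nb .#..#: next=#  (t=5,i=6, bit9=1)
  nb .#...: next=#  (t=1,i=3, bit8=1)
  nb ..###: next=.  (t=4,i=7, bit7=0)
  nb ..##.: next=.  (t=2,i=2, bit6=0)
  nb ..#.#: next=.  (t=0,i=4, bit5=0)
  nb ..#..: next=#  (t=3,i=0, bit4=1)
  nb ...##: next=.  (t=2,i=1, bit3=0)
  nb ...#.: next=.  (t=0,i=3, bit2=0)
  nb ....#: next=#  (t=1,i=9, bit1=1)
  nb .....: next=#  (t=1,i=5, bit0=1)
  bits 10001010100111100101001100010011 = 2325631763

2325631763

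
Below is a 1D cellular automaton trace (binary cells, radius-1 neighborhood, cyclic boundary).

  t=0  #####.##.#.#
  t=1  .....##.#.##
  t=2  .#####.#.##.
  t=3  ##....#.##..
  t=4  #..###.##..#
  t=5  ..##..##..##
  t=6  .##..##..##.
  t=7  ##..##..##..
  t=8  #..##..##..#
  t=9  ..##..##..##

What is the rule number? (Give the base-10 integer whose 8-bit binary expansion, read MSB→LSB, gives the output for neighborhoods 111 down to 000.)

  ###|.  b7=0 t=0,i=0
  ##.|.  b6=0 t=0,i=4
  #.#|#  b5=1 t=0,i=5
  #..|.  b4=0 t=1,i=0
  .##|#  b3=1 t=0,i=6
  .#.|.  b2=0 t=0,i=9
  ..#|#  b1=1 t=1,i=4
  ...|#  b0=1 t=1,i=1
  bits 00101011 = 43

43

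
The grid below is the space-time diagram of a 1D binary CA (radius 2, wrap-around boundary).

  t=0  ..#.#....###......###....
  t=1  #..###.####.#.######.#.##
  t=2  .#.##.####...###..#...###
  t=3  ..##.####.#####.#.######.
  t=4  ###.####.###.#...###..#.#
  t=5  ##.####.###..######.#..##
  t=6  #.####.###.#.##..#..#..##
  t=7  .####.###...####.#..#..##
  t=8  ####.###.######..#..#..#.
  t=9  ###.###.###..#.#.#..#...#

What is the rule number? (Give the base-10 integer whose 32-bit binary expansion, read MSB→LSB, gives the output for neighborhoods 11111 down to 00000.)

  [31] ##### => .  t=1,i=16
  [30] ####. => #  t=1,i=9
  [29] ###.# => .  t=1,i=5
  [28] ###.. => .  t=0,i=11
  [27] ##.## => #  t=1,i=6
  [26] ##.#. => .  t=1,i=11
  [25] ##..# => #  t=1,i=1
  [24] ##... => #  t=0,i=12
  [23] #.### => #  t=1,i=7
  [22] #.##. => #  t=2,i=3
  [21] #.#.# => .  t=1,i=12
  [20] #.#.. => #  t=0,i=4
  [19] #..## => .  t=1,i=2
  [18] #..#. => .  t=2,i=17
  [17] #...# => #  t=2,i=11
  [16] #.... => .  t=0,i=6
  [15] .#### => #  t=1,i=8
  [14] .###. => #  t=0,i=10
  [13] .##.# => .  t=2,i=4
  [12] .##.. => #  t=6,i=14
  [11] .#.## => #  t=1,i=13
  [10] .#.#. => #  t=0,i=3
  [9] .#..# => .  t=5,i=21
  [8] .#... => #  t=0,i=5
  [7] ..### => #  t=0,i=9
  [6] ..##. => #  t=3,i=2
  [5] ..#.# => .  t=0,i=2
  [4] ..#.. => #  t=2,i=18
  [3] ...## => #  t=0,i=8
  [2] ...#. => .  t=0,i=1
  [1] ....# => #  t=0,i=0
  [0] ..... => #  t=0,i=14
  bits 01001011110100101101110111011011 = 1272110555

1272110555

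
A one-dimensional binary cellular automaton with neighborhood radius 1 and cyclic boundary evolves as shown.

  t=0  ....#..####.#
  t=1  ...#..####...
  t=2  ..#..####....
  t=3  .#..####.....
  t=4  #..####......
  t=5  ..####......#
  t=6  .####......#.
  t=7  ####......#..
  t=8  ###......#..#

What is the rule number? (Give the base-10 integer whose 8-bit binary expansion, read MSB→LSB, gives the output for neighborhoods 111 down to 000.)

  [7] ### => #  t=0,i=8
  [6] ##. => .  t=0,i=10
  [5] #.# => .  t=0,i=11
  [4] #.. => .  t=0,i=0
  [3] .## => #  t=0,i=7
  [2] .#. => .  t=0,i=4
  [1] ..# => #  t=0,i=3
  [0] ... => .  t=0,i=1
  bits 10001010 = 138

138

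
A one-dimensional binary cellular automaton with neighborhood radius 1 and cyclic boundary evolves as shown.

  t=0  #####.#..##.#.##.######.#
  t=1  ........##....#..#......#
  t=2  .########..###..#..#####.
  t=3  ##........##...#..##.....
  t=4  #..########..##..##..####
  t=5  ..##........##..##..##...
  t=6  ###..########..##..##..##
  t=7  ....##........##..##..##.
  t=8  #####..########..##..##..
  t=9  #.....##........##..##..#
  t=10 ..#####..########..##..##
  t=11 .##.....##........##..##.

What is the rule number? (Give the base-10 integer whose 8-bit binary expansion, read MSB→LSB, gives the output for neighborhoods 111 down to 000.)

  ### -> .   bit 7 = 0  t=0,i=0
  ##. -> .   bit 6 = 0  t=0,i=4
  #.# -> .   bit 5 = 0  t=0,i=5
  #.. -> .   bit 4 = 0  t=0,i=7
  .## -> #   bit 3 = 1  t=0,i=9
  .#. -> .   bit 2 = 0  t=0,i=6
  ..# -> #   bit 1 = 1  t=0,i=8
  ... -> #   bit 0 = 1  t=1,i=1
  bits 00001011 = 11

11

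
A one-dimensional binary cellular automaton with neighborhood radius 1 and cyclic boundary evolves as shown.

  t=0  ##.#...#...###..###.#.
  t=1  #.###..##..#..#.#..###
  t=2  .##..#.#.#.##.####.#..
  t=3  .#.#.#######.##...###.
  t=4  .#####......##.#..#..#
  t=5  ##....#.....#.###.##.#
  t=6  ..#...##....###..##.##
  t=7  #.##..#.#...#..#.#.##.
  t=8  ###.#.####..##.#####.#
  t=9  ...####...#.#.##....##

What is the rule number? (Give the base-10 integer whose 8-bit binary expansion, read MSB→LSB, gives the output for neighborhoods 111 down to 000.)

60

  ###|.  b7=0 t=0,i=12
  ##.|.  b6=0 t=0,i=1
  #.#|#  b5=1 t=0,i=2
  #..|#  b4=1 t=0,i=4
  .##|#  b3=1 t=0,i=0
  .#.|#  b2=1 t=0,i=3
  ..#|.  b1=0 t=0,i=6
  ...|.  b0=0 t=0,i=5
  bits 00111100 = 60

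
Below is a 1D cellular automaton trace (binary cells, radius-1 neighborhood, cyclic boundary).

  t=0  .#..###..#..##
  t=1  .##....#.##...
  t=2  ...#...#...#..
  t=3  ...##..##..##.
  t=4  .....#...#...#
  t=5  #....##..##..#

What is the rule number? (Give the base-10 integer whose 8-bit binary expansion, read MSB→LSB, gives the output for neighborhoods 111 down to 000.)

  ### -> .   bit 7 = 0  t=0,i=5
  ##. -> .   bit 6 = 0  t=0,i=6
  #.# -> .   bit 5 = 0  t=0,i=0
  #.. -> #   bit 4 = 1  t=0,i=2
  .## -> .   bit 3 = 0  t=0,i=4
  .#. -> #   bit 2 = 1  t=0,i=1
  ..# -> .   bit 1 = 0  t=0,i=3
  ... -> .   bit 0 = 0  t=1,i=4
  bits 00010100 = 20

20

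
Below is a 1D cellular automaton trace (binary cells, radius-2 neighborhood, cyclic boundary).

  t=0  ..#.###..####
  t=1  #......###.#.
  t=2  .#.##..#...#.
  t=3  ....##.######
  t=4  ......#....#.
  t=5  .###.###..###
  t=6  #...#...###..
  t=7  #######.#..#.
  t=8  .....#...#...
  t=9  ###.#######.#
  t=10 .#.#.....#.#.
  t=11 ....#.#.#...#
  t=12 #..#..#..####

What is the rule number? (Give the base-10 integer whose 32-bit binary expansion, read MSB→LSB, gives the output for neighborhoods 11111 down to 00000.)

  nb #####: next=.  (t=3,i=9, bit31=0)
  nb ####.: next=#  (t=0,i=11, bit30=1)
  nb ###.#: next=.  (t=1,i=9, bit29=0)
  nb ###..: next=.  (t=0,i=6, bit28=0)
  nb ##.##: next=#  (t=3,i=6, bit27=1)
  nb ##.#.: next=.  (t=1,i=10, bit26=0)
  nb ##..#: next=#  (t=0,i=0, bit25=1)
  nb ##...: next=.  (t=3,i=0, bit24=0)
  nb #.###: next=.  (t=0,i=4, bit23=0)
  nb #.##.: next=.  (t=2,i=3, bit22=0)
  nb #.#.#: next=#  (t=1,i=11, bit21=1)
  nb #.#..: next=.  (t=1,i=0, bit20=0)
  nb #..##: next=#  (t=0,i=8, bit19=1)
  nb #..#.: next=.  (t=0,i=1, bit18=0)
  nb #...#: next=#  (t=2,i=9, bit17=1)
  nb #....: next=.  (t=1,i=2, bit16=0)
  nb .####: next=.  (t=0,i=10, bit15=0)
  nb .###.: next=.  (t=0,i=5, bit14=0)
  nb .##.#: next=.  (t=3,i=5, bit13=0)
  nb .##..: next=#  (t=2,i=4, bit12=1)
  nb .#.##: next=.  (t=0,i=3, bit11=0)
  nb .#.#.: next=.  (t=1,i=12, bit10=0)
  nb .#..#: next=#  (t=2,i=12, bit9=1)
  nb .#...: next=#  (t=1,i=1, bit8=1)
  nb ..###: next=#  (t=0,i=9, bit7=1)
  nb ..##.: next=.  (t=3,i=4, bit6=0)
  nb ..#.#: next=.  (t=0,i=2, bit5=0)
  nb ..#..: next=#  (t=2,i=7, bit4=1)
  nb ...##: next=.  (t=1,i=6, bit3=0)
  nb ...#.: next=#  (t=2,i=10, bit2=1)
  nb ....#: next=.  (t=1,i=5, bit1=0)
  nb .....: next=#  (t=1,i=3, bit0=1)
  bits 01001010001010100001001110010101 = 1244271509

1244271509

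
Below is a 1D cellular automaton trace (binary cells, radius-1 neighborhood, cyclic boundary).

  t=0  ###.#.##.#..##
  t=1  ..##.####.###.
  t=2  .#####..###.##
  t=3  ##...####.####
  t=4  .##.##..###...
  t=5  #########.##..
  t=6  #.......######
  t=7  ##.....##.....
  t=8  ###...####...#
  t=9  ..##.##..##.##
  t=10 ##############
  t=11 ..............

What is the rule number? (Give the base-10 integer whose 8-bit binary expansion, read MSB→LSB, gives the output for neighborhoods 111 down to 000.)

122

  ###|.  b7=0 t=0,i=0
  ##.|#  b6=1 t=0,i=2
  #.#|#  b5=1 t=0,i=3
  #..|#  b4=1 t=0,i=10
  .##|#  b3=1 t=0,i=6
  .#.|.  b2=0 t=0,i=4
  ..#|#  b1=1 t=0,i=11
  ...|.  b0=0 t=1,i=0
  bits 01111010 = 122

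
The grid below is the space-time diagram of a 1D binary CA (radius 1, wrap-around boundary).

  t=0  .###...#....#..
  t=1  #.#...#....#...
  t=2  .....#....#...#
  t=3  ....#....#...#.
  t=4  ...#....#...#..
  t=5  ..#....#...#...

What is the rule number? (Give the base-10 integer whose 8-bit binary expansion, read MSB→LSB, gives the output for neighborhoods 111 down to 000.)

  [7] ### => #  t=0,i=2
  [6] ##. => .  t=0,i=3
  [5] #.# => .  t=1,i=1
  [4] #.. => .  t=0,i=4
  [3] .## => .  t=0,i=1
  [2] .#. => .  t=0,i=7
  [1] ..# => #  t=0,i=0
  [0] ... => .  t=0,i=5
  bits 10000010 = 130

130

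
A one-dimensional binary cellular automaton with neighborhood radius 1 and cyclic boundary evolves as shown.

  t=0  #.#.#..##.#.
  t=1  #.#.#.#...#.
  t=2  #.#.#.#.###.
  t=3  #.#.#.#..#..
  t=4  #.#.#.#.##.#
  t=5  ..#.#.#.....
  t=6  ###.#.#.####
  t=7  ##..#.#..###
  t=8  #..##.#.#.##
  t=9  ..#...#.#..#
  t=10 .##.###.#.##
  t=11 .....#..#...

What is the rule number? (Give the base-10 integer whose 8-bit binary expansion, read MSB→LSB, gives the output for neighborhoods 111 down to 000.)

135

  ### -> #   bit 7 = 1  t=2,i=9
  ##. -> .   bit 6 = 0  t=0,i=8
  #.# -> .   bit 5 = 0  t=0,i=1
  #.. -> .   bit 4 = 0  t=0,i=5
  .## -> .   bit 3 = 0  t=0,i=7
  .#. -> #   bit 2 = 1  t=0,i=0
  ..# -> #   bit 1 = 1  t=0,i=6
  ... -> #   bit 0 = 1  t=1,i=8
  bits 10000111 = 135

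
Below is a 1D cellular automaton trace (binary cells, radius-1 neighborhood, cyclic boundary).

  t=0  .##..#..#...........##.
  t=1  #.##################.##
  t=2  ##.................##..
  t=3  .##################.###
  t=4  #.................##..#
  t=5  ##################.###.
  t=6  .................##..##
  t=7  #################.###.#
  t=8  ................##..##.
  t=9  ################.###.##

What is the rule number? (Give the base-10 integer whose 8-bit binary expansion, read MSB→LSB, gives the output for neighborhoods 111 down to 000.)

119

  nb ###: next=.  (t=1,i=3, bit7=0)
  nb ##.: next=#  (t=0,i=2, bit6=1)
  nb #.#: next=#  (t=1,i=1, bit5=1)
  nb #..: next=#  (t=0,i=3, bit4=1)
  nb .##: next=.  (t=0,i=1, bit3=0)
  nb .#.: next=#  (t=0,i=5, bit2=1)
  nb ..#: next=#  (t=0,i=0, bit1=1)
  nb ...: next=#  (t=0,i=10, bit0=1)
  bits 01110111 = 119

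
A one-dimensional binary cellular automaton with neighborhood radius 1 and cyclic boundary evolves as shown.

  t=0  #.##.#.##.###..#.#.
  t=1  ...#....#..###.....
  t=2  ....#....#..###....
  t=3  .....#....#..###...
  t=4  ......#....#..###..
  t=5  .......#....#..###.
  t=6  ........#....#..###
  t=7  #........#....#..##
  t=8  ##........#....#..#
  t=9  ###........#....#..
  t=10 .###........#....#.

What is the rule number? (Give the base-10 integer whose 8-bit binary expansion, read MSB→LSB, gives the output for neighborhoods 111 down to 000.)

  [7] ### => #  t=0,i=11
  [6] ##. => #  t=0,i=3
  [5] #.# => .  t=0,i=1
  [4] #.. => #  t=0,i=13
  [3] .## => .  t=0,i=2
  [2] .#. => .  t=0,i=0
  [1] ..# => .  t=0,i=14
  [0] ... => .  t=1,i=0
  bits 11010000 = 208

208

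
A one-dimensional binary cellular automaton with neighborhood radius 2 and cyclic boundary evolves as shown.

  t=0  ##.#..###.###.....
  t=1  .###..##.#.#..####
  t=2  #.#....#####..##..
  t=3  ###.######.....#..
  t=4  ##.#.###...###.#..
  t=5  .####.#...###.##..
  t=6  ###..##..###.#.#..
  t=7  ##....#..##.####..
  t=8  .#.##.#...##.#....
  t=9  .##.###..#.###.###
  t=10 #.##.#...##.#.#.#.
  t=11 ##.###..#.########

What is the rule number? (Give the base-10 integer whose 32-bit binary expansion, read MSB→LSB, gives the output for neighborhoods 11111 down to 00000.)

2352086203

  #####|#  b31=1 t=2,i=9
  ####.|.  b30=0 t=1,i=16
  ###.#|.  b29=0 t=0,i=8
  ###..|.  b28=0 t=0,i=12
  ##.##|#  b27=1 t=0,i=9
  ##.#.|#  b26=1 t=0,i=2
  ##..#|.  b25=0 t=1,i=4
  ##...|.  b24=0 t=0,i=13
  #.###|.  b23=0 t=0,i=10
  #.##.|.  b22=0 t=5,i=14
  #.#.#|#  b21=1 t=1,i=9
  #.#..|#  b20=1 t=0,i=3
  #..##|.  b19=0 t=0,i=5
  #..#.|.  b18=0 t=2,i=17
  #...#|.  b17=0 t=4,i=9
  #....|#  b16=1 t=0,i=14
  .####|#  b15=1 t=1,i=15
  .###.|#  b14=1 t=0,i=7
  .##.#|#  b13=1 t=0,i=1
  .##..|#  b12=1 t=2,i=15
  .#.##|#  b11=1 t=4,i=4
  .#.#.|#  b10=1 t=1,i=10
  .#..#|.  b9=0 t=0,i=4
  .#...|.  b8=0 t=2,i=3
  ..###|#  b7=1 t=0,i=6
  ..##.|.  b6=0 t=0,i=0
  ..#.#|#  b5=1 t=2,i=0
  ..#..|#  b4=1 t=3,i=15
  ...##|#  b3=1 t=0,i=17
  ...#.|.  b2=0 t=3,i=14
  ....#|#  b1=1 t=0,i=16
  .....|#  b0=1 t=0,i=15
  bits 10001100001100011111110010111011 = 2352086203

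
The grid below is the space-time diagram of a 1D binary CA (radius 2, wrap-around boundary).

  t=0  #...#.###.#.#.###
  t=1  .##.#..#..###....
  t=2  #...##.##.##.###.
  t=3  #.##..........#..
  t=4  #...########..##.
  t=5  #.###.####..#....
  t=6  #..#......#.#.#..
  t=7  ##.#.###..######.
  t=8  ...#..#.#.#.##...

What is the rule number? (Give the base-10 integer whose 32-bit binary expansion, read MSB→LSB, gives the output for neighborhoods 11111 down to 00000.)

2201175737

  #####|#  b31=1 t=4,i=6
  ####.|.  b30=0 t=0,i=16
  ###.#|.  b29=0 t=0,i=8
  ###..|.  b28=0 t=0,i=0
  ##.##|.  b27=0 t=2,i=6
  ##.#.|.  b26=0 t=0,i=9
  ##..#|#  b25=1 t=4,i=12
  ##...|#  b24=1 t=0,i=1
  #.###|.  b23=0 t=0,i=6
  #.##.|.  b22=0 t=2,i=7
  #.#.#|#  b21=1 t=0,i=10
  #.#..|#  b20=1 t=1,i=4
  #..##|.  b19=0 t=1,i=9
  #..#.|.  b18=0 t=1,i=6
  #...#|#  b17=1 t=0,i=2
  #....|#  b16=1 t=1,i=14
  .####|.  b15=0 t=0,i=15
  .###.|#  b14=1 t=0,i=7
  .##.#|.  b13=0 t=1,i=2
  .##..|.  b12=0 t=3,i=3
  .#.##|.  b11=0 t=0,i=5
  .#.#.|#  b10=1 t=0,i=11
  .#..#|#  b9=1 t=1,i=5
  .#...|.  b8=0 t=2,i=1
  ..###|#  b7=1 t=1,i=10
  ..##.|.  b6=0 t=1,i=1
  ..#.#|#  b5=1 t=0,i=4
  ..#..|#  b4=1 t=1,i=7
  ...##|#  b3=1 t=1,i=0
  ...#.|.  b2=0 t=0,i=3
  ....#|.  b1=0 t=1,i=16
  .....|#  b0=1 t=1,i=15
  bits 10000011001100110100011010111001 = 2201175737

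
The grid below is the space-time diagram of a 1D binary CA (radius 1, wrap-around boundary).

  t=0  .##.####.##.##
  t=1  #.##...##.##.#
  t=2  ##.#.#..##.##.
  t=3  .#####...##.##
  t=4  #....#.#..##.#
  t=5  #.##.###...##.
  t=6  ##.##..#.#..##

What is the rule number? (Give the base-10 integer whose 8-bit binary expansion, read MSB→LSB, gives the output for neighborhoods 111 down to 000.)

101

  ### -> .   bit 7 = 0  t=0,i=5
  ##. -> #   bit 6 = 1  t=0,i=2
  #.# -> #   bit 5 = 1  t=0,i=0
  #.. -> .   bit 4 = 0  t=1,i=4
  .## -> .   bit 3 = 0  t=0,i=1
  .#. -> #   bit 2 = 1  t=2,i=3
  ..# -> .   bit 1 = 0  t=1,i=6
  ... -> #   bit 0 = 1  t=1,i=5
  bits 01100101 = 101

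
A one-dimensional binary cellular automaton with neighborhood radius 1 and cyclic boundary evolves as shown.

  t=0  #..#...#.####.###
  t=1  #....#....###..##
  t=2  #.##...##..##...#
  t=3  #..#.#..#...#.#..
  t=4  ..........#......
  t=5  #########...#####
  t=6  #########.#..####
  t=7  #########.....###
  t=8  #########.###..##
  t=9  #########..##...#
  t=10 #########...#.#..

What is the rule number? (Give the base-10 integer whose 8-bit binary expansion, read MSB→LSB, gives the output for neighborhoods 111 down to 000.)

193

  [7] ### => #  t=0,i=10
  [6] ##. => #  t=0,i=0
  [5] #.# => .  t=0,i=8
  [4] #.. => .  t=0,i=1
  [3] .## => .  t=0,i=9
  [2] .#. => .  t=0,i=3
  [1] ..# => .  t=0,i=2
  [0] ... => #  t=0,i=5
  bits 11000001 = 193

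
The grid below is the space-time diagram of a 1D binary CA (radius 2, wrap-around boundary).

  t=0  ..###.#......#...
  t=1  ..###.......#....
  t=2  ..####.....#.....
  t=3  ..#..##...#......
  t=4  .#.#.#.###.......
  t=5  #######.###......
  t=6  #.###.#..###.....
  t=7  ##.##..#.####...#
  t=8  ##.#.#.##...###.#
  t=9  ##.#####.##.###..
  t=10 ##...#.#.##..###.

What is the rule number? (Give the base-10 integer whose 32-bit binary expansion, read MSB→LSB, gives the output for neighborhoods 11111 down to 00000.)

3009572580

  [31] ##### => #  t=5,i=2
  [30] ####. => .  t=2,i=4
  [29] ###.# => #  t=0,i=4
  [28] ###.. => #  t=1,i=4
  [27] ##.## => .  t=5,i=7
  [26] ##.#. => .  t=0,i=5
  [25] ##..# => #  t=7,i=5
  [24] ##... => #  t=1,i=5
  [23] #.### => .  t=4,i=7
  [22] #.##. => #  t=7,i=3
  [21] #.#.# => #  t=4,i=3
  [20] #.#.. => .  t=0,i=6
  [19] #..## => .  t=3,i=4
  [18] #..#. => .  t=7,i=6
  [17] #...# => #  t=3,i=8
  [16] #.... => .  t=0,i=8
  [15] .#### => .  t=2,i=3
  [14] .###. => #  t=0,i=3
  [13] .##.# => #  t=9,i=1
  [12] .##.. => .  t=3,i=6
  [11] .#.## => #  t=4,i=6
  [10] .#.#. => #  t=4,i=2
  [9] .#..# => #  t=3,i=3
  [8] .#... => .  t=0,i=7
  [7] ..### => #  t=0,i=2
  [6] ..##. => #  t=3,i=5
  [5] ..#.# => #  t=4,i=1
  [4] ..#.. => .  t=0,i=13
  [3] ...## => .  t=0,i=1
  [2] ...#. => #  t=0,i=12
  [1] ....# => .  t=0,i=0
  [0] ..... => .  t=0,i=9
  bits 10110011011000100110111011100100 = 3009572580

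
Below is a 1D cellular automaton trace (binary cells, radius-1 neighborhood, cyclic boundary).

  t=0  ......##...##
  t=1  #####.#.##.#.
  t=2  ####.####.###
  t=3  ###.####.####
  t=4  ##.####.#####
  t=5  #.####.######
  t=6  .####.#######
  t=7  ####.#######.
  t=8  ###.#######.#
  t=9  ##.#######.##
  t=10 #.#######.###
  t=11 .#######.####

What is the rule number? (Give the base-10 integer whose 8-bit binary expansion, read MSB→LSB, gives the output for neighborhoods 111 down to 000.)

189

  ### -> #   bit 7 = 1  t=1,i=1
  ##. -> .   bit 6 = 0  t=0,i=7
  #.# -> #   bit 5 = 1  t=1,i=5
  #.. -> #   bit 4 = 1  t=0,i=0
  .## -> #   bit 3 = 1  t=0,i=6
  .#. -> #   bit 2 = 1  t=1,i=6
  ..# -> .   bit 1 = 0  t=0,i=5
  ... -> #   bit 0 = 1  t=0,i=1
  bits 10111101 = 189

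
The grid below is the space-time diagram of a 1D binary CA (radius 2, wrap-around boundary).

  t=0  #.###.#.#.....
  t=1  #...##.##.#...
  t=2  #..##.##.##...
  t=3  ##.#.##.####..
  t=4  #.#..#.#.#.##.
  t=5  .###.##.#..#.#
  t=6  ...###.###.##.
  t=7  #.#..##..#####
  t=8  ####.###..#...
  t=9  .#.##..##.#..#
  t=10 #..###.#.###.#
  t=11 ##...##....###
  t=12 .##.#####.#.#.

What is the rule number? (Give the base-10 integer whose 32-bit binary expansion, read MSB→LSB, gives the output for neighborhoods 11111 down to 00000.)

  ##### -> .   bit 31 = 0  t=7,i=11
  ####. -> .   bit 30 = 0  t=3,i=10
  ###.# -> #   bit 29 = 1  t=0,i=4
  ###.. -> #   bit 28 = 1  t=3,i=11
  ##.## -> #   bit 27 = 1  t=1,i=6
  ##.#. -> #   bit 26 = 1  t=0,i=5
  ##..# -> #   bit 25 = 1  t=3,i=12
  ##... -> #   bit 24 = 1  t=2,i=11
  #.### -> .   bit 23 = 0  t=0,i=2
  #.##. -> #   bit 22 = 1  t=1,i=7
  #.#.# -> .   bit 21 = 0  t=0,i=6
  #.#.. -> #   bit 20 = 1  t=0,i=8
  #..## -> .   bit 19 = 0  t=2,i=2
  #..#. -> .   bit 18 = 0  t=4,i=4
  #...# -> .   bit 17 = 0  t=1,i=2
  #.... -> #   bit 16 = 1  t=0,i=10
  .#### -> #   bit 15 = 1  t=3,i=9
  .###. -> .   bit 14 = 0  t=0,i=3
  .##.# -> .   bit 13 = 0  t=1,i=5
  .##.. -> #   bit 12 = 1  t=2,i=10
  .#.## -> .   bit 11 = 0  t=0,i=1
  .#.#. -> #   bit 10 = 1  t=0,i=7
  .#..# -> #   bit 9 = 1  t=2,i=1
  .#... -> .   bit 8 = 0  t=0,i=9
  ..### -> .   bit 7 = 0  t=6,i=3
  ..##. -> #   bit 6 = 1  t=1,i=4
  ..#.# -> #   bit 5 = 1  t=0,i=0
  ..#.. -> #   bit 4 = 1  t=1,i=0
  ...## -> #   bit 3 = 1  t=1,i=3
  ...#. -> .   bit 2 = 0  t=0,i=13
  ....# -> .   bit 1 = 0  t=0,i=12
  ..... -> .   bit 0 = 0  t=0,i=11
  bits 00111111010100011001011001111000 = 1062311544

1062311544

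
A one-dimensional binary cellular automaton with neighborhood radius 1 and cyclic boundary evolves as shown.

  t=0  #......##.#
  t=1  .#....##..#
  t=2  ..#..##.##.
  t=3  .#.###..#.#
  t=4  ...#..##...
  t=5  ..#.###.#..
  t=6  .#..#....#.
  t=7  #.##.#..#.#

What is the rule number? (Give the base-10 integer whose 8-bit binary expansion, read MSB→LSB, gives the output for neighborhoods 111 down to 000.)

26

  [7] ### => .  t=3,i=4
  [6] ##. => .  t=0,i=0
  [5] #.# => .  t=0,i=9
  [4] #.. => #  t=0,i=1
  [3] .## => #  t=0,i=7
  [2] .#. => .  t=1,i=1
  [1] ..# => #  t=0,i=6
  [0] ... => .  t=0,i=2
  bits 00011010 = 26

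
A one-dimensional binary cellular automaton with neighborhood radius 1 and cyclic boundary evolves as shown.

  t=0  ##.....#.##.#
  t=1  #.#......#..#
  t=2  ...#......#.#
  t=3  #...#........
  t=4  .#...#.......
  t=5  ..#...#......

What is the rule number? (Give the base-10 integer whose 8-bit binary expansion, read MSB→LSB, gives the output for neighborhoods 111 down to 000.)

152

  nb ###: next=#  (t=0,i=0, bit7=1)
  nb ##.: next=.  (t=0,i=1, bit6=0)
  nb #.#: next=.  (t=0,i=8, bit5=0)
  nb #..: next=#  (t=0,i=2, bit4=1)
  nb .##: next=#  (t=0,i=9, bit3=1)
  nb .#.: next=.  (t=0,i=7, bit2=0)
  nb ..#: next=.  (t=0,i=6, bit1=0)
  nb ...: next=.  (t=0,i=3, bit0=0)
  bits 10011000 = 152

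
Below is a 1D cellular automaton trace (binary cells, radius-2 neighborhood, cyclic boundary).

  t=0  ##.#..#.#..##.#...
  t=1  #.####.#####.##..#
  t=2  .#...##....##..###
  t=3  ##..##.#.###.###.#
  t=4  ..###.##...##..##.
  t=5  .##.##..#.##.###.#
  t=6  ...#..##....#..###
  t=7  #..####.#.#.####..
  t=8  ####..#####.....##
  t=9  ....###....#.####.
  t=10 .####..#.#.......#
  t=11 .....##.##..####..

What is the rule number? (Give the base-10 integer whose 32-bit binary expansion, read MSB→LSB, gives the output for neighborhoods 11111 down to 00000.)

792463067

  #####|.  b31=0 t=1,i=9
  ####.|.  b30=0 t=1,i=4
  ###.#|#  b29=1 t=1,i=5
  ###..|.  b28=0 t=3,i=1
  ##.##|#  b27=1 t=1,i=1
  ##.#.|#  b26=1 t=0,i=2
  ##..#|#  b25=1 t=1,i=15
  ##...|#  b24=1 t=2,i=7
  #.###|.  b23=0 t=1,i=2
  #.##.|.  b22=0 t=1,i=13
  #.#.#|#  b21=1 t=3,i=7
  #.#..|#  b20=1 t=0,i=3
  #..##|#  b19=1 t=0,i=10
  #..#.|#  b18=1 t=0,i=5
  #...#|.  b17=0 t=0,i=16
  #....|.  b16=0 t=2,i=8
  .####|.  b15=0 t=1,i=3
  .###.|.  b14=0 t=2,i=16
  .##.#|.  b13=0 t=0,i=1
  .##..|.  b12=0 t=1,i=14
  .#.##|.  b11=0 t=3,i=8
  .#.#.|#  b10=1 t=0,i=7
  .#..#|#  b9=1 t=0,i=4
  .#...|.  b8=0 t=0,i=15
  ..###|#  b7=1 t=2,i=15
  ..##.|#  b6=1 t=0,i=0
  ..#.#|.  b5=0 t=0,i=6
  ..#..|#  b4=1 t=6,i=3
  ...##|#  b3=1 t=0,i=17
  ...#.|.  b2=0 t=6,i=2
  ....#|#  b1=1 t=2,i=9
  .....|#  b0=1 t=8,i=13
  bits 00101111001111000000011011011011 = 792463067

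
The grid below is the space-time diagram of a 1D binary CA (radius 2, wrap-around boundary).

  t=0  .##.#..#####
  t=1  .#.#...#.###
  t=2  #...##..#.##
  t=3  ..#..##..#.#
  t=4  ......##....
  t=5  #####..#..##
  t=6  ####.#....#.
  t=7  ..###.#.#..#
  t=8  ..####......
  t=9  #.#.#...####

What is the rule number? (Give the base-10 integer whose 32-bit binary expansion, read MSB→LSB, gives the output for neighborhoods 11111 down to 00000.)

  #####|#  b31=1 t=0,i=9
  ####.|#  b30=1 t=0,i=10
  ###.#|#  b29=1 t=0,i=11
  ###..|.  b28=0 t=2,i=0
  ##.##|.  b27=0 t=0,i=0
  ##.#.|#  b26=1 t=0,i=3
  ##..#|#  b25=1 t=2,i=6
  ##...|.  b24=0 t=2,i=1
  #.###|.  b23=0 t=1,i=9
  #.##.|#  b22=1 t=0,i=1
  #.#.#|.  b21=0 t=1,i=1
  #.#..|.  b20=0 t=0,i=4
  #..##|.  b19=0 t=0,i=6
  #..#.|.  b18=0 t=2,i=7
  #...#|#  b17=1 t=1,i=5
  #....|.  b16=0 t=4,i=9
  .####|.  b15=0 t=0,i=8
  .###.|#  b14=1 t=1,i=10
  .##.#|.  b13=0 t=0,i=2
  .##..|#  b12=1 t=2,i=5
  .#.##|#  b11=1 t=1,i=8
  .#.#.|.  b10=0 t=1,i=2
  .#..#|.  b9=0 t=0,i=5
  .#...|#  b8=1 t=1,i=4
  ..###|#  b7=1 t=0,i=7
  ..##.|.  b6=0 t=2,i=4
  ..#.#|.  b5=0 t=1,i=7
  ..#..|.  b4=0 t=3,i=2
  ...##|.  b3=0 t=2,i=3
  ...#.|.  b2=0 t=1,i=6
  ....#|#  b1=1 t=4,i=4
  .....|#  b0=1 t=4,i=0
  bits 11100110010000100101100110000011 = 3863107971

3863107971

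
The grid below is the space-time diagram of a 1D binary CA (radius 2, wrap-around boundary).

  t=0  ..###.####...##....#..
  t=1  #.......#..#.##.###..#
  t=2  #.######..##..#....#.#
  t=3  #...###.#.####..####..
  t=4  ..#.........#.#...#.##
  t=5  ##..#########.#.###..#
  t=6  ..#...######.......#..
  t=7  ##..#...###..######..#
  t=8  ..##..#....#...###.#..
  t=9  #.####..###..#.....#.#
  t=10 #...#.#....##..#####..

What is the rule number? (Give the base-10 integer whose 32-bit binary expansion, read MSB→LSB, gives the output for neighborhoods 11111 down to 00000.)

  nb #####: next=#  (t=2,i=4, bit31=1)
  nb ####.: next=#  (t=0,i=8, bit30=1)
  nb ###.#: next=.  (t=0,i=4, bit29=0)
  nb ###..: next=.  (t=0,i=9, bit28=0)
  nb ##.##: next=.  (t=0,i=5, bit27=0)
  nb ##.#.: next=.  (t=3,i=7, bit26=0)
  nb ##..#: next=#  (t=1,i=19, bit25=1)
  nb ##...: next=.  (t=0,i=10, bit24=0)
  nb #.###: next=.  (t=0,i=6, bit23=0)
  nb #.##.: next=.  (t=1,i=13, bit22=0)
  nb #.#.#: next=.  (t=3,i=8, bit21=0)
  nb #.#..: next=#  (t=4,i=14, bit20=1)
  nb #..##: next=.  (t=1,i=20, bit19=0)
  nb #..#.: next=#  (t=1,i=10, bit18=1)
  nb #...#: next=#  (t=0,i=11, bit17=1)
  nb #....: next=#  (t=0,i=16, bit16=1)
  nb .####: next=.  (t=0,i=7, bit15=0)
  nb .###.: next=.  (t=0,i=3, bit14=0)
  nb .##.#: next=#  (t=1,i=14, bit13=1)
  nb .##..: next=#  (t=0,i=14, bit12=1)
  nb .#.##: next=.  (t=1,i=12, bit11=0)
  nb .#.#.: next=.  (t=4,i=13, bit10=0)
  nb .#..#: next=.  (t=1,i=9, bit9=0)
  nb .#...: next=.  (t=0,i=20, bit8=0)
  nb ..###: next=.  (t=0,i=2, bit7=0)
  nb ..##.: next=#  (t=0,i=13, bit6=1)
  nb ..#.#: next=#  (t=1,i=11, bit5=1)
  nb ..#..: next=.  (t=0,i=19, bit4=0)
  nb ...##: next=.  (t=0,i=1, bit3=0)
  nb ...#.: next=#  (t=0,i=18, bit2=1)
  nb ....#: next=#  (t=0,i=0, bit1=1)
  nb .....: next=#  (t=1,i=3, bit0=1)
  bits 11000010000101110011000001100111 = 3256299623

3256299623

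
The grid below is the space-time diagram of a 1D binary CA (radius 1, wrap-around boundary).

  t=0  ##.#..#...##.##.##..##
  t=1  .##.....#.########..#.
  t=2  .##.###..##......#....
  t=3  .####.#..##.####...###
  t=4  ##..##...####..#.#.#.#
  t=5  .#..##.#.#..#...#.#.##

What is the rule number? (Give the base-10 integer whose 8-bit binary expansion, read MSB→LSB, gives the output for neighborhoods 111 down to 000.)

105

  [7] ### => .  t=0,i=0
  [6] ##. => #  t=0,i=1
  [5] #.# => #  t=0,i=2
  [4] #.. => .  t=0,i=4
  [3] .## => #  t=0,i=10
  [2] .#. => .  t=0,i=3
  [1] ..# => .  t=0,i=5
  [0] ... => #  t=0,i=8
  bits 01101001 = 105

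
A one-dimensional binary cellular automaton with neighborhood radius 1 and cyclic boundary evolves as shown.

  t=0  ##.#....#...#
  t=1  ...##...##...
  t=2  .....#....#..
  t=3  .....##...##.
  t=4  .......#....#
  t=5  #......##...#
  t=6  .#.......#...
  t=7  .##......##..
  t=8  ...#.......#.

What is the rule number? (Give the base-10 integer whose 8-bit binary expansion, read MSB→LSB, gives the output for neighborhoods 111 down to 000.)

  nb ###: next=.  (t=0,i=0, bit7=0)
  nb ##.: next=.  (t=0,i=1, bit6=0)
  nb #.#: next=.  (t=0,i=2, bit5=0)
  nb #..: next=#  (t=0,i=4, bit4=1)
  nb .##: next=.  (t=0,i=12, bit3=0)
  nb .#.: next=#  (t=0,i=3, bit2=1)
  nb ..#: next=.  (t=0,i=7, bit1=0)
  nb ...: next=.  (t=0,i=5, bit0=0)
  bits 00010100 = 20

20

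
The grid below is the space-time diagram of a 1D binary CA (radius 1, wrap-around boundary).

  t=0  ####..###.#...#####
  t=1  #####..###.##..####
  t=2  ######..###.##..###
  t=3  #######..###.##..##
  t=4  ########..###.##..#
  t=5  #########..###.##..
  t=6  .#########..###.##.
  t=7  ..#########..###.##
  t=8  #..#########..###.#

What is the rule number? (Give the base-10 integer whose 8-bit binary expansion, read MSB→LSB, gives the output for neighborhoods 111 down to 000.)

241

  ###|#  b7=1 t=0,i=0
  ##.|#  b6=1 t=0,i=3
  #.#|#  b5=1 t=0,i=9
  #..|#  b4=1 t=0,i=4
  .##|.  b3=0 t=0,i=6
  .#.|.  b2=0 t=0,i=10
  ..#|.  b1=0 t=0,i=5
  ...|#  b0=1 t=0,i=12
  bits 11110001 = 241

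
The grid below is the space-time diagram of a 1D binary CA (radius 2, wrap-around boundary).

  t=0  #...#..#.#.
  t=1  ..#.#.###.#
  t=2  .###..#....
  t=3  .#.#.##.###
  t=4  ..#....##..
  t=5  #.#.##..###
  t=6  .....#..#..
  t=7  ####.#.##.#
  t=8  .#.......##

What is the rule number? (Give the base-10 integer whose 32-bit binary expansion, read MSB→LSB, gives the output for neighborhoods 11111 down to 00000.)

  #####|#  b31=1 t=7,i=1
  ####.|.  b30=0 t=5,i=10
  ###.#|.  b29=0 t=1,i=8
  ###..|#  b28=1 t=2,i=3
  ##.##|#  b27=1 t=3,i=7
  ##.#.|.  b26=0 t=1,i=9
  ##..#|.  b25=0 t=2,i=4
  ##...|#  b24=1 t=4,i=9
  #.###|#  b23=1 t=1,i=6
  #.##.|.  b22=0 t=3,i=5
  #.#.#|.  b21=0 t=0,i=9
  #.#..|.  b20=0 t=0,i=0
  #..##|.  b19=0 t=5,i=7
  #..#.|#  b18=1 t=0,i=6
  #...#|#  b17=1 t=0,i=2
  #....|#  b16=1 t=2,i=8
  .####|.  b15=0 t=5,i=9
  .###.|.  b14=0 t=1,i=7
  .##.#|.  b13=0 t=3,i=6
  .##..|#  b12=1 t=4,i=8
  .#.##|.  b11=0 t=1,i=5
  .#.#.|#  b10=1 t=0,i=8
  .#..#|.  b9=0 t=0,i=5
  .#...|.  b8=0 t=0,i=1
  ..###|#  b7=1 t=2,i=1
  ..##.|.  b6=0 t=4,i=7
  ..#.#|#  b5=1 t=0,i=7
  ..#..|#  b4=1 t=0,i=4
  ...##|.  b3=0 t=2,i=0
  ...#.|.  b2=0 t=0,i=3
  ....#|#  b1=1 t=2,i=10
  .....|#  b0=1 t=2,i=9
  bits 10011001100001110001010010110011 = 2575766707

2575766707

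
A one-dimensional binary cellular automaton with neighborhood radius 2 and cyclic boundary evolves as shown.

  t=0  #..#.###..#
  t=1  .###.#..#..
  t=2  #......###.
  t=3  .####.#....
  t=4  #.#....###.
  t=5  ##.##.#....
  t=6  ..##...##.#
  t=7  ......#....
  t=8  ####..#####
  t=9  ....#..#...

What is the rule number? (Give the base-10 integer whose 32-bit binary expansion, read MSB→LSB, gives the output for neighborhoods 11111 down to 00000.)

  ##### -> .   bit 31 = 0  t=8,i=0
  ####. -> .   bit 30 = 0  t=3,i=3
  ###.# -> .   bit 29 = 0  t=1,i=3
  ###.. -> .   bit 28 = 0  t=0,i=7
  ##.## -> #   bit 27 = 1  t=5,i=2
  ##.#. -> .   bit 26 = 0  t=1,i=4
  ##..# -> #   bit 25 = 1  t=0,i=1
  ##... -> .   bit 24 = 0  t=6,i=4
  #.### -> #   bit 23 = 1  t=0,i=5
  #.##. -> #   bit 22 = 1  t=5,i=3
  #.#.# -> #   bit 21 = 1  t=4,i=0
  #.#.. -> .   bit 20 = 0  t=1,i=5
  #..## -> .   bit 19 = 0  t=0,i=9
  #..#. -> #   bit 18 = 1  t=0,i=2
  #...# -> .   bit 17 = 0  t=1,i=10
  #.... -> #   bit 16 = 1  t=2,i=2
  .#### -> #   bit 15 = 1  t=3,i=2
  .###. -> .   bit 14 = 0  t=0,i=6
  .##.# -> .   bit 13 = 0  t=5,i=1
  .##.. -> .   bit 12 = 0  t=0,i=0
  .#.## -> .   bit 11 = 0  t=0,i=4
  .#.#. -> #   bit 10 = 1  t=4,i=1
  .#..# -> .   bit 9 = 0  t=1,i=6
  .#... -> #   bit 8 = 1  t=1,i=9
  ..### -> .   bit 7 = 0  t=1,i=1
  ..##. -> .   bit 6 = 0  t=0,i=10
  ..#.# -> #   bit 5 = 1  t=0,i=3
  ..#.. -> #   bit 4 = 1  t=1,i=8
  ...## -> #   bit 3 = 1  t=1,i=0
  ...#. -> .   bit 2 = 0  t=7,i=5
  ....# -> .   bit 1 = 0  t=2,i=5
  ..... -> #   bit 0 = 1  t=2,i=3
  bits 00001010111001011000010100111001 = 182814009

182814009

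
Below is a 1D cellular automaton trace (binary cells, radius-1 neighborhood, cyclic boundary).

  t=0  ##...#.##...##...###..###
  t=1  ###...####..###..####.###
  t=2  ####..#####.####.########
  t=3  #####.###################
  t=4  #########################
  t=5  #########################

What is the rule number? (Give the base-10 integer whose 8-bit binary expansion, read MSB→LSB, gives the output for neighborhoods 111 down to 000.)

248

  ### -> #   bit 7 = 1  t=0,i=0
  ##. -> #   bit 6 = 1  t=0,i=1
  #.# -> #   bit 5 = 1  t=0,i=6
  #.. -> #   bit 4 = 1  t=0,i=2
  .## -> #   bit 3 = 1  t=0,i=7
  .#. -> .   bit 2 = 0  t=0,i=5
  ..# -> .   bit 1 = 0  t=0,i=4
  ... -> .   bit 0 = 0  t=0,i=3
  bits 11111000 = 248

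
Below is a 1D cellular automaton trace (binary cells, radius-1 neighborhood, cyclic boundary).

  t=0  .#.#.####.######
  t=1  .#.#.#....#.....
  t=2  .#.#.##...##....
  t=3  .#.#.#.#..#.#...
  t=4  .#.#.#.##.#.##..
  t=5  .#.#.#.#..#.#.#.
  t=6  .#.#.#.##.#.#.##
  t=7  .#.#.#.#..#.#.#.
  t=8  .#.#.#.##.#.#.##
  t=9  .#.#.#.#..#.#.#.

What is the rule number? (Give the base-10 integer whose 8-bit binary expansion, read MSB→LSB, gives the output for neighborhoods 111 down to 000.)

  ###|.  b7=0 t=0,i=6
  ##.|.  b6=0 t=0,i=8
  #.#|.  b5=0 t=0,i=0
  #..|#  b4=1 t=1,i=6
  .##|#  b3=1 t=0,i=5
  .#.|#  b2=1 t=0,i=1
  ..#|.  b1=0 t=1,i=0
  ...|.  b0=0 t=1,i=7
  bits 00011100 = 28

28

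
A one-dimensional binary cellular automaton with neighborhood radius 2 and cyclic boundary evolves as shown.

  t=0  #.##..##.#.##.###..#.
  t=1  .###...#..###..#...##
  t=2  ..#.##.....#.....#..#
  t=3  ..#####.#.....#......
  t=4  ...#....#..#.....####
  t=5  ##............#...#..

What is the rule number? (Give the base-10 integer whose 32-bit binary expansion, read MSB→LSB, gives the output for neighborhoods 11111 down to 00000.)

22215713

  nb #####: next=.  (t=3,i=4, bit31=0)
  nb ####.: next=.  (t=3,i=5, bit30=0)
  nb ###.#: next=.  (t=3,i=6, bit29=0)
  nb ###..: next=.  (t=0,i=16, bit28=0)
  nb ##.##: next=.  (t=0,i=13, bit27=0)
  nb ##.#.: next=.  (t=0,i=8, bit26=0)
  nb ##..#: next=.  (t=0,i=4, bit25=0)
  nb ##...: next=#  (t=1,i=4, bit24=1)
  nb #.###: next=.  (t=0,i=14, bit23=0)
  nb #.##.: next=#  (t=0,i=2, bit22=1)
  nb #.#.#: next=.  (t=0,i=0, bit21=0)
  nb #.#..: next=#  (t=3,i=8, bit20=1)
  nb #..##: next=.  (t=0,i=5, bit19=0)
  nb #..#.: next=.  (t=0,i=18, bit18=0)
  nb #...#: next=#  (t=1,i=5, bit17=1)
  nb #....: next=.  (t=2,i=7, bit16=0)
  nb .####: next=#  (t=3,i=3, bit15=1)
  nb .###.: next=#  (t=0,i=15, bit14=1)
  nb .##.#: next=#  (t=0,i=7, bit13=1)
  nb .##..: next=#  (t=0,i=3, bit12=1)
  nb .#.##: next=#  (t=0,i=1, bit11=1)
  nb .#.#.: next=#  (t=0,i=20, bit10=1)
  nb .#..#: next=.  (t=1,i=8, bit9=0)
  nb .#...: next=.  (t=1,i=16, bit8=0)
  nb ..###: next=.  (t=1,i=10, bit7=0)
  nb ..##.: next=.  (t=0,i=6, bit6=0)
  nb ..#.#: next=#  (t=0,i=19, bit5=1)
  nb ..#..: next=.  (t=1,i=7, bit4=0)
  nb ...##: next=.  (t=1,i=18, bit3=0)
  nb ...#.: next=.  (t=1,i=6, bit2=0)
  nb ....#: next=.  (t=2,i=9, bit1=0)
  nb .....: next=#  (t=2,i=8, bit0=1)
  bits 00000001010100101111110000100001 = 22215713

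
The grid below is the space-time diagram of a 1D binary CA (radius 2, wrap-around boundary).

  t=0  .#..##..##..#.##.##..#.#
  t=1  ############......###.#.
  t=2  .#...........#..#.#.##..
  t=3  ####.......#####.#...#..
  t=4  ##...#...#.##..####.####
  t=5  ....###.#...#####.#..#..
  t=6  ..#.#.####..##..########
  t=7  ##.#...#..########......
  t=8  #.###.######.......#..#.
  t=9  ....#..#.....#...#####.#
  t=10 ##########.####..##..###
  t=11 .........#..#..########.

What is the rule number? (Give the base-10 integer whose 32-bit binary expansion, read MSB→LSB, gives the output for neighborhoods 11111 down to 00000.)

  ##### -> .   bit 31 = 0  t=1,i=2
  ####. -> .   bit 30 = 0  t=1,i=10
  ###.# -> #   bit 29 = 1  t=1,i=20
  ###.. -> .   bit 28 = 0  t=1,i=11
  ##.## -> .   bit 27 = 0  t=0,i=16
  ##.#. -> #   bit 26 = 1  t=1,i=21
  ##..# -> #   bit 25 = 1  t=0,i=6
  ##... -> .   bit 24 = 0  t=1,i=12
  #.### -> .   bit 23 = 0  t=1,i=0
  #.##. -> .   bit 22 = 0  t=0,i=14
  #.#.# -> .   bit 21 = 0  t=0,i=23
  #.#.. -> #   bit 20 = 1  t=0,i=1
  #..## -> #   bit 19 = 1  t=0,i=3
  #..#. -> #   bit 18 = 1  t=0,i=11
  #...# -> .   bit 17 = 0  t=2,i=23
  #.... -> #   bit 16 = 1  t=1,i=13
  .#### -> #   bit 15 = 1  t=1,i=1
  .###. -> .   bit 14 = 0  t=1,i=19
  .##.# -> .   bit 13 = 0  t=0,i=15
  .##.. -> #   bit 12 = 1  t=0,i=5
  .#.## -> .   bit 11 = 0  t=0,i=13
  .#.#. -> #   bit 10 = 1  t=0,i=0
  .#..# -> #   bit 9 = 1  t=0,i=2
  .#... -> #   bit 8 = 1  t=2,i=2
  ..### -> #   bit 7 = 1  t=1,i=18
  ..##. -> #   bit 6 = 1  t=0,i=4
  ..#.# -> .   bit 5 = 0  t=0,i=12
  ..#.. -> #   bit 4 = 1  t=2,i=1
  ...## -> .   bit 3 = 0  t=1,i=17
  ...#. -> #   bit 2 = 1  t=2,i=0
  ....# -> #   bit 1 = 1  t=1,i=16
  ..... -> .   bit 0 = 0  t=1,i=14
  bits 00100110000111011001011111010110 = 639473622

639473622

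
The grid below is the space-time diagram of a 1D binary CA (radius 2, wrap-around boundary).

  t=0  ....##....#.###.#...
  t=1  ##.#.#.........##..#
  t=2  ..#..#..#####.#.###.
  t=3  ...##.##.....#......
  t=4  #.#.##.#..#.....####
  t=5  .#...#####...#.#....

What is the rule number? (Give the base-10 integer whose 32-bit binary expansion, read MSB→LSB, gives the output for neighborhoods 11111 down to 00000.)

  [31] ##### => .  t=2,i=10
  [30] ####. => .  t=2,i=11
  [29] ###.# => .  t=0,i=14
  [28] ###.. => .  t=2,i=18
  [27] ##.## => #  t=3,i=5
  [26] ##.#. => #  t=0,i=15
  [25] ##..# => #  t=1,i=17
  [24] ##... => .  t=0,i=6
  [23] #.### => .  t=0,i=12
  [22] #.##. => .  t=3,i=6
  [21] #.#.# => .  t=1,i=3
  [20] #.#.. => #  t=0,i=16
  [19] #..## => #  t=1,i=18
  [18] #..#. => #  t=2,i=4
  [17] #...# => .  t=2,i=0
  [16] #.... => .  t=0,i=7
  [15] .#### => .  t=2,i=9
  [14] .###. => .  t=0,i=13
  [13] .##.# => #  t=3,i=4
  [12] .##.. => #  t=0,i=5
  [11] .#.## => .  t=0,i=11
  [10] .#.#. => .  t=1,i=4
  [9] .#..# => #  t=2,i=3
  [8] .#... => .  t=0,i=17
  [7] ..### => .  t=1,i=19
  [6] ..##. => .  t=0,i=4
  [5] ..#.# => .  t=0,i=10
  [4] ..#.. => .  t=2,i=2
  [3] ...## => #  t=0,i=3
  [2] ...#. => .  t=0,i=9
  [1] ....# => .  t=0,i=2
  [0] ..... => #  t=0,i=0
  bits 00001110000111000011001000001001 = 236728841

236728841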